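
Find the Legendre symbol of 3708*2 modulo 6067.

1

By multiplicativity, (3708·2/6067) = (3708/6067)·(2/6067).
First factor (3708/6067):
Factor out 2: 3708 = 2^2·927. Since 6067 ≡ 3 (mod 8), (2/6067) = -1, and (2/6067)^2 = +1. Now have (927/6067).
Both 927 ≡ 3 and 6067 ≡ 3 (mod 4), so reciprocity gives (927/6067) = -(6067/927). Reduce: 6067 ≡ 505 (mod 927). Now have -(505/927).
505 ≡ 1 (mod 4), so quadratic reciprocity gives (505/927) = (927/505). Reduce: 927 ≡ 422 (mod 505). Now have -(422/505).
Factor out 2: 422 = 2·211. Since 505 ≡ 1 (mod 8), (2/505) = +1. Now have -(211/505).
505 ≡ 1 (mod 4), so quadratic reciprocity gives (211/505) = (505/211). Reduce: 505 ≡ 83 (mod 211). Now have -(83/211).
Both 83 ≡ 3 and 211 ≡ 3 (mod 4), so reciprocity gives (83/211) = -(211/83). Reduce: 211 ≡ 45 (mod 83). Now have (45/83).
45 ≡ 1 (mod 4), so quadratic reciprocity gives (45/83) = (83/45). Reduce: 83 ≡ 38 (mod 45). Now have (38/45).
Factor out 2: 38 = 2·19. Since 45 ≡ 5 (mod 8), (2/45) = -1. Now have -(19/45).
45 ≡ 1 (mod 4), so quadratic reciprocity gives (19/45) = (45/19). Reduce: 45 ≡ 7 (mod 19). Now have -(7/19).
Both 7 ≡ 3 and 19 ≡ 3 (mod 4), so reciprocity gives (7/19) = -(19/7). Reduce: 19 ≡ 5 (mod 7). Now have (5/7).
5 ≡ 1 (mod 4), so quadratic reciprocity gives (5/7) = (7/5). Reduce: 7 ≡ 2 (mod 5). Now have (2/5).
Factor out 2: 2 = 2. Since 5 ≡ 5 (mod 8), (2/5) = -1. Now have -(1/5).
(1/5) = 1. Collecting the sign factors: -1.
Second factor (2/6067):
Factor out 2: 2 = 2. Since 6067 ≡ 3 (mod 8), (2/6067) = -1. Now have -(1/6067).
(1/6067) = 1. Collecting the sign factors: -1.
Product: (-1)·(-1) = 1.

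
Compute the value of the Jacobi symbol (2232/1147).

0

(2232/1147)
  = (1085/1147)    [2232 ≡ 1085 mod 1147]
  = (1147/1085)    [QR: 1085 ≡ 1 mod 4, sign kept]
  = (62/1085)    [1147 ≡ 62 mod 1085]
  = -(31/1085)    [1085 ≡ 5 mod 8 ⇒ (2/1085) = -1]
  = -(1085/31)    [QR: 1085 ≡ 1 mod 4, sign kept]
  = -(0/31)    [1085 ≡ 0 mod 31]
  = 0    [numerator 0, gcd > 1]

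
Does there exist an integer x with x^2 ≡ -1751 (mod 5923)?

Reduce the numerator: -1751 ≡ 4172 (mod 5923), so (-1751|5923) = (4172|5923).
Factor out 2: 4172 = 2^2·1043. Since 5923 ≡ 3 (mod 8), (2|5923) = -1, and (2|5923)^2 = +1. Now have (1043|5923).
Both 1043 ≡ 3 and 5923 ≡ 3 (mod 4), so reciprocity gives (1043|5923) = -(5923|1043). Reduce: 5923 ≡ 708 (mod 1043). Now have -(708|1043).
Factor out 2: 708 = 2^2·177. Since 1043 ≡ 3 (mod 8), (2|1043) = -1, and (2|1043)^2 = +1. Now have -(177|1043).
177 ≡ 1 (mod 4), so quadratic reciprocity gives (177|1043) = (1043|177). Reduce: 1043 ≡ 158 (mod 177). Now have -(158|177).
Factor out 2: 158 = 2·79. Since 177 ≡ 1 (mod 8), (2|177) = +1. Now have -(79|177).
177 ≡ 1 (mod 4), so quadratic reciprocity gives (79|177) = (177|79). Reduce: 177 ≡ 19 (mod 79). Now have -(19|79).
Both 19 ≡ 3 and 79 ≡ 3 (mod 4), so reciprocity gives (19|79) = -(79|19). Reduce: 79 ≡ 3 (mod 19). Now have (3|19).
Both 3 ≡ 3 and 19 ≡ 3 (mod 4), so reciprocity gives (3|19) = -(19|3). Reduce: 19 ≡ 1 (mod 3). Now have -(1|3).
(1|3) = 1. Collecting the sign factors: -1.
The Legendre symbol is -1, so x^2 ≡ -1751 (mod 5923) has no solution.

no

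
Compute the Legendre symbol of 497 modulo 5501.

1

(497 / 5501)
  = (5501 / 497)    [QR: 497 ≡ 1 mod 4, sign kept]
  = (34 / 497)    [5501 ≡ 34 mod 497]
  = (17 / 497)    [497 ≡ 1 mod 8 ⇒ (2 / 497) = +1]
  = (497 / 17)    [QR: 17 ≡ 1 mod 4, sign kept]
  = (4 / 17)    [497 ≡ 4 mod 17]
  = (1 / 17)    [17 ≡ 1 mod 8 ⇒ (2 / 17)^2 = +1]
  = 1    [(1 / 17) = 1]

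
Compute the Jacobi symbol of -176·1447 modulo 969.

By multiplicativity, (-176·1447 / 969) = (-176 / 969)·(1447 / 969).
First factor (-176 / 969):
Pull out -1: (-176 / 969) = (-1 / 969)·(176 / 969). Since 969 ≡ 1 (mod 4), (-1 / 969) = +1. Now have (176 / 969).
Factor out 2: 176 = 2^4·11. Since 969 ≡ 1 (mod 8), (2 / 969) = +1, and (2 / 969)^4 = +1. Now have (11 / 969).
969 ≡ 1 (mod 4), so quadratic reciprocity gives (11 / 969) = (969 / 11). Reduce: 969 ≡ 1 (mod 11). Now have (1 / 11).
(1 / 11) = 1. Collecting the sign factors: 1.
Second factor (1447 / 969):
Reduce the numerator: 1447 ≡ 478 (mod 969), so (1447 / 969) = (478 / 969).
Factor out 2: 478 = 2·239. Since 969 ≡ 1 (mod 8), (2 / 969) = +1. Now have (239 / 969).
969 ≡ 1 (mod 4), so quadratic reciprocity gives (239 / 969) = (969 / 239). Reduce: 969 ≡ 13 (mod 239). Now have (13 / 239).
13 ≡ 1 (mod 4), so quadratic reciprocity gives (13 / 239) = (239 / 13). Reduce: 239 ≡ 5 (mod 13). Now have (5 / 13).
5 ≡ 1 (mod 4), so quadratic reciprocity gives (5 / 13) = (13 / 5). Reduce: 13 ≡ 3 (mod 5). Now have (3 / 5).
5 ≡ 1 (mod 4), so quadratic reciprocity gives (3 / 5) = (5 / 3). Reduce: 5 ≡ 2 (mod 3). Now have (2 / 3).
Factor out 2: 2 = 2. Since 3 ≡ 3 (mod 8), (2 / 3) = -1. Now have -(1 / 3).
(1 / 3) = 1. Collecting the sign factors: -1.
Product: (1)·(-1) = -1.

-1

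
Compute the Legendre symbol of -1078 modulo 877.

Reduce the numerator: -1078 ≡ 676 (mod 877), so (-1078|877) = (676|877).
Factor out 2: 676 = 2^2·169. Since 877 ≡ 5 (mod 8), (2|877) = -1, and (2|877)^2 = +1. Now have (169|877).
169 ≡ 1 (mod 4), so quadratic reciprocity gives (169|877) = (877|169). Reduce: 877 ≡ 32 (mod 169). Now have (32|169).
Factor out 2: 32 = 2^5. Since 169 ≡ 1 (mod 8), (2|169) = +1, and (2|169)^5 = +1. Now have (1|169).
(1|169) = 1. Collecting the sign factors: 1.

1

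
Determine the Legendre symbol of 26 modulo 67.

Factor out 2: 26 = 2·13. Since 67 ≡ 3 (mod 8), (2/67) = -1. Now have -(13/67).
13 ≡ 1 (mod 4), so quadratic reciprocity gives (13/67) = (67/13). Reduce: 67 ≡ 2 (mod 13). Now have -(2/13).
Factor out 2: 2 = 2. Since 13 ≡ 5 (mod 8), (2/13) = -1. Now have (1/13).
(1/13) = 1. Collecting the sign factors: 1.

1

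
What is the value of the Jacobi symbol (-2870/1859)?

Reduce the numerator: -2870 ≡ 848 (mod 1859), so (-2870/1859) = (848/1859).
Factor out 2: 848 = 2^4·53. Since 1859 ≡ 3 (mod 8), (2/1859) = -1, and (2/1859)^4 = +1. Now have (53/1859).
53 ≡ 1 (mod 4), so quadratic reciprocity gives (53/1859) = (1859/53). Reduce: 1859 ≡ 4 (mod 53). Now have (4/53).
Factor out 2: 4 = 2^2. Since 53 ≡ 5 (mod 8), (2/53) = -1, and (2/53)^2 = +1. Now have (1/53).
(1/53) = 1. Collecting the sign factors: 1.

1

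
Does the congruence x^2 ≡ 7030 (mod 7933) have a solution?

(7030/7933)
  = -(3515/7933)    [7933 ≡ 5 mod 8 ⇒ (2/7933) = -1]
  = -(7933/3515)    [QR: 7933 ≡ 1 mod 4, sign kept]
  = -(903/3515)    [7933 ≡ 903 mod 3515]
  = (3515/903)    [QR: both ≡ 3 mod 4, sign flips]
  = (806/903)    [3515 ≡ 806 mod 903]
  = (403/903)    [903 ≡ 7 mod 8 ⇒ (2/903) = +1]
  = -(903/403)    [QR: both ≡ 3 mod 4, sign flips]
  = -(97/403)    [903 ≡ 97 mod 403]
  = -(403/97)    [QR: 97 ≡ 1 mod 4, sign kept]
  = -(15/97)    [403 ≡ 15 mod 97]
  = -(97/15)    [QR: 97 ≡ 1 mod 4, sign kept]
  = -(7/15)    [97 ≡ 7 mod 15]
  = (15/7)    [QR: both ≡ 3 mod 4, sign flips]
  = (1/7)    [15 ≡ 1 mod 7]
  = 1    [(1/7) = 1]
The Legendre symbol is 1, so x^2 ≡ 7030 (mod 7933) has solution.

yes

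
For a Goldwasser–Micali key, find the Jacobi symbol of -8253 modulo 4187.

(-8253/4187)
  = (121/4187)    [-8253 ≡ 121 mod 4187]
  = (4187/121)    [QR: 121 ≡ 1 mod 4, sign kept]
  = (73/121)    [4187 ≡ 73 mod 121]
  = (121/73)    [QR: 73 ≡ 1 mod 4, sign kept]
  = (48/73)    [121 ≡ 48 mod 73]
  = (3/73)    [73 ≡ 1 mod 8 ⇒ (2/73)^4 = +1]
  = (73/3)    [QR: 73 ≡ 1 mod 4, sign kept]
  = (1/3)    [73 ≡ 1 mod 3]
  = 1    [(1/3) = 1]

1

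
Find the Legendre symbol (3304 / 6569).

-1

(3304 / 6569)
  = (413 / 6569)    [6569 ≡ 1 mod 8 ⇒ (2 / 6569)^3 = +1]
  = (6569 / 413)    [QR: 413 ≡ 1 mod 4, sign kept]
  = (374 / 413)    [6569 ≡ 374 mod 413]
  = -(187 / 413)    [413 ≡ 5 mod 8 ⇒ (2 / 413) = -1]
  = -(413 / 187)    [QR: 413 ≡ 1 mod 4, sign kept]
  = -(39 / 187)    [413 ≡ 39 mod 187]
  = (187 / 39)    [QR: both ≡ 3 mod 4, sign flips]
  = (31 / 39)    [187 ≡ 31 mod 39]
  = -(39 / 31)    [QR: both ≡ 3 mod 4, sign flips]
  = -(8 / 31)    [39 ≡ 8 mod 31]
  = -(1 / 31)    [31 ≡ 7 mod 8 ⇒ (2 / 31)^3 = +1]
  = -1    [(1 / 31) = 1]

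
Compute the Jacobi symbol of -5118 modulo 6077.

(-5118 / 6077)
  = (959 / 6077)    [-5118 ≡ 959 mod 6077]
  = (6077 / 959)    [QR: 6077 ≡ 1 mod 4, sign kept]
  = (323 / 959)    [6077 ≡ 323 mod 959]
  = -(959 / 323)    [QR: both ≡ 3 mod 4, sign flips]
  = -(313 / 323)    [959 ≡ 313 mod 323]
  = -(323 / 313)    [QR: 313 ≡ 1 mod 4, sign kept]
  = -(10 / 313)    [323 ≡ 10 mod 313]
  = -(5 / 313)    [313 ≡ 1 mod 8 ⇒ (2 / 313) = +1]
  = -(313 / 5)    [QR: 5 ≡ 1 mod 4, sign kept]
  = -(3 / 5)    [313 ≡ 3 mod 5]
  = -(5 / 3)    [QR: 5 ≡ 1 mod 4, sign kept]
  = -(2 / 3)    [5 ≡ 2 mod 3]
  = (1 / 3)    [3 ≡ 3 mod 8 ⇒ (2 / 3) = -1]
  = 1    [(1 / 3) = 1]

1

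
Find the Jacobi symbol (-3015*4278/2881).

0

By multiplicativity, (-3015·4278/2881) = (-3015/2881)·(4278/2881).
First factor (-3015/2881):
(-3015/2881)
  = (2747/2881)    [-3015 ≡ 2747 mod 2881]
  = (2881/2747)    [QR: 2881 ≡ 1 mod 4, sign kept]
  = (134/2747)    [2881 ≡ 134 mod 2747]
  = -(67/2747)    [2747 ≡ 3 mod 8 ⇒ (2/2747) = -1]
  = (2747/67)    [QR: both ≡ 3 mod 4, sign flips]
  = (0/67)    [2747 ≡ 0 mod 67]
  = 0    [numerator 0, gcd > 1]
Second factor (4278/2881):
(4278/2881)
  = (1397/2881)    [4278 ≡ 1397 mod 2881]
  = (2881/1397)    [QR: 1397 ≡ 1 mod 4, sign kept]
  = (87/1397)    [2881 ≡ 87 mod 1397]
  = (1397/87)    [QR: 1397 ≡ 1 mod 4, sign kept]
  = (5/87)    [1397 ≡ 5 mod 87]
  = (87/5)    [QR: 5 ≡ 1 mod 4, sign kept]
  = (2/5)    [87 ≡ 2 mod 5]
  = -(1/5)    [5 ≡ 5 mod 8 ⇒ (2/5) = -1]
  = -1    [(1/5) = 1]
Product: (0)·(-1) = 0.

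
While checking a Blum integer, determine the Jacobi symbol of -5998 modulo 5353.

(-5998 / 5353)
  = (4708 / 5353)    [-5998 ≡ 4708 mod 5353]
  = (1177 / 5353)    [5353 ≡ 1 mod 8 ⇒ (2 / 5353)^2 = +1]
  = (5353 / 1177)    [QR: 1177 ≡ 1 mod 4, sign kept]
  = (645 / 1177)    [5353 ≡ 645 mod 1177]
  = (1177 / 645)    [QR: 645 ≡ 1 mod 4, sign kept]
  = (532 / 645)    [1177 ≡ 532 mod 645]
  = (133 / 645)    [645 ≡ 5 mod 8 ⇒ (2 / 645)^2 = +1]
  = (645 / 133)    [QR: 133 ≡ 1 mod 4, sign kept]
  = (113 / 133)    [645 ≡ 113 mod 133]
  = (133 / 113)    [QR: 113 ≡ 1 mod 4, sign kept]
  = (20 / 113)    [133 ≡ 20 mod 113]
  = (5 / 113)    [113 ≡ 1 mod 8 ⇒ (2 / 113)^2 = +1]
  = (113 / 5)    [QR: 5 ≡ 1 mod 4, sign kept]
  = (3 / 5)    [113 ≡ 3 mod 5]
  = (5 / 3)    [QR: 5 ≡ 1 mod 4, sign kept]
  = (2 / 3)    [5 ≡ 2 mod 3]
  = -(1 / 3)    [3 ≡ 3 mod 8 ⇒ (2 / 3) = -1]
  = -1    [(1 / 3) = 1]

-1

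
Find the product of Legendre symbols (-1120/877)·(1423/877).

By multiplicativity, (-1120·1423/877) = (-1120/877)·(1423/877).
First factor (-1120/877):
(-1120/877)
  = (634/877)    [-1120 ≡ 634 mod 877]
  = -(317/877)    [877 ≡ 5 mod 8 ⇒ (2/877) = -1]
  = -(877/317)    [QR: 317 ≡ 1 mod 4, sign kept]
  = -(243/317)    [877 ≡ 243 mod 317]
  = -(317/243)    [QR: 317 ≡ 1 mod 4, sign kept]
  = -(74/243)    [317 ≡ 74 mod 243]
  = (37/243)    [243 ≡ 3 mod 8 ⇒ (2/243) = -1]
  = (243/37)    [QR: 37 ≡ 1 mod 4, sign kept]
  = (21/37)    [243 ≡ 21 mod 37]
  = (37/21)    [QR: 21 ≡ 1 mod 4, sign kept]
  = (16/21)    [37 ≡ 16 mod 21]
  = (1/21)    [21 ≡ 5 mod 8 ⇒ (2/21)^4 = +1]
  = 1    [(1/21) = 1]
Second factor (1423/877):
(1423/877)
  = (546/877)    [1423 ≡ 546 mod 877]
  = -(273/877)    [877 ≡ 5 mod 8 ⇒ (2/877) = -1]
  = -(877/273)    [QR: 273 ≡ 1 mod 4, sign kept]
  = -(58/273)    [877 ≡ 58 mod 273]
  = -(29/273)    [273 ≡ 1 mod 8 ⇒ (2/273) = +1]
  = -(273/29)    [QR: 29 ≡ 1 mod 4, sign kept]
  = -(12/29)    [273 ≡ 12 mod 29]
  = -(3/29)    [29 ≡ 5 mod 8 ⇒ (2/29)^2 = +1]
  = -(29/3)    [QR: 29 ≡ 1 mod 4, sign kept]
  = -(2/3)    [29 ≡ 2 mod 3]
  = (1/3)    [3 ≡ 3 mod 8 ⇒ (2/3) = -1]
  = 1    [(1/3) = 1]
Product: (1)·(1) = 1.

1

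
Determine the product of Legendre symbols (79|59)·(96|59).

-1

By multiplicativity, (79·96|59) = (79|59)·(96|59).
First factor (79|59):
(79|59)
  = (20|59)    [79 ≡ 20 mod 59]
  = (5|59)    [59 ≡ 3 mod 8 ⇒ (2|59)^2 = +1]
  = (59|5)    [QR: 5 ≡ 1 mod 4, sign kept]
  = (4|5)    [59 ≡ 4 mod 5]
  = (1|5)    [5 ≡ 5 mod 8 ⇒ (2|5)^2 = +1]
  = 1    [(1|5) = 1]
Second factor (96|59):
(96|59)
  = (37|59)    [96 ≡ 37 mod 59]
  = (59|37)    [QR: 37 ≡ 1 mod 4, sign kept]
  = (22|37)    [59 ≡ 22 mod 37]
  = -(11|37)    [37 ≡ 5 mod 8 ⇒ (2|37) = -1]
  = -(37|11)    [QR: 37 ≡ 1 mod 4, sign kept]
  = -(4|11)    [37 ≡ 4 mod 11]
  = -(1|11)    [11 ≡ 3 mod 8 ⇒ (2|11)^2 = +1]
  = -1    [(1|11) = 1]
Product: (1)·(-1) = -1.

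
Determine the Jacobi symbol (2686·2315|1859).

By multiplicativity, (2686·2315|1859) = (2686|1859)·(2315|1859).
First factor (2686|1859):
(2686|1859)
  = (827|1859)    [2686 ≡ 827 mod 1859]
  = -(1859|827)    [QR: both ≡ 3 mod 4, sign flips]
  = -(205|827)    [1859 ≡ 205 mod 827]
  = -(827|205)    [QR: 205 ≡ 1 mod 4, sign kept]
  = -(7|205)    [827 ≡ 7 mod 205]
  = -(205|7)    [QR: 205 ≡ 1 mod 4, sign kept]
  = -(2|7)    [205 ≡ 2 mod 7]
  = -(1|7)    [7 ≡ 7 mod 8 ⇒ (2|7) = +1]
  = -1    [(1|7) = 1]
Second factor (2315|1859):
(2315|1859)
  = (456|1859)    [2315 ≡ 456 mod 1859]
  = -(57|1859)    [1859 ≡ 3 mod 8 ⇒ (2|1859)^3 = -1]
  = -(1859|57)    [QR: 57 ≡ 1 mod 4, sign kept]
  = -(35|57)    [1859 ≡ 35 mod 57]
  = -(57|35)    [QR: 57 ≡ 1 mod 4, sign kept]
  = -(22|35)    [57 ≡ 22 mod 35]
  = (11|35)    [35 ≡ 3 mod 8 ⇒ (2|35) = -1]
  = -(35|11)    [QR: both ≡ 3 mod 4, sign flips]
  = -(2|11)    [35 ≡ 2 mod 11]
  = (1|11)    [11 ≡ 3 mod 8 ⇒ (2|11) = -1]
  = 1    [(1|11) = 1]
Product: (-1)·(1) = -1.

-1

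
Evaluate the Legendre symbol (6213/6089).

(6213/6089)
  = (124/6089)    [6213 ≡ 124 mod 6089]
  = (31/6089)    [6089 ≡ 1 mod 8 ⇒ (2/6089)^2 = +1]
  = (6089/31)    [QR: 6089 ≡ 1 mod 4, sign kept]
  = (13/31)    [6089 ≡ 13 mod 31]
  = (31/13)    [QR: 13 ≡ 1 mod 4, sign kept]
  = (5/13)    [31 ≡ 5 mod 13]
  = (13/5)    [QR: 5 ≡ 1 mod 4, sign kept]
  = (3/5)    [13 ≡ 3 mod 5]
  = (5/3)    [QR: 5 ≡ 1 mod 4, sign kept]
  = (2/3)    [5 ≡ 2 mod 3]
  = -(1/3)    [3 ≡ 3 mod 8 ⇒ (2/3) = -1]
  = -1    [(1/3) = 1]

-1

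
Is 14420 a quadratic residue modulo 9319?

yes

(14420/9319)
  = (5101/9319)    [14420 ≡ 5101 mod 9319]
  = (9319/5101)    [QR: 5101 ≡ 1 mod 4, sign kept]
  = (4218/5101)    [9319 ≡ 4218 mod 5101]
  = -(2109/5101)    [5101 ≡ 5 mod 8 ⇒ (2/5101) = -1]
  = -(5101/2109)    [QR: 2109 ≡ 1 mod 4, sign kept]
  = -(883/2109)    [5101 ≡ 883 mod 2109]
  = -(2109/883)    [QR: 2109 ≡ 1 mod 4, sign kept]
  = -(343/883)    [2109 ≡ 343 mod 883]
  = (883/343)    [QR: both ≡ 3 mod 4, sign flips]
  = (197/343)    [883 ≡ 197 mod 343]
  = (343/197)    [QR: 197 ≡ 1 mod 4, sign kept]
  = (146/197)    [343 ≡ 146 mod 197]
  = -(73/197)    [197 ≡ 5 mod 8 ⇒ (2/197) = -1]
  = -(197/73)    [QR: 73 ≡ 1 mod 4, sign kept]
  = -(51/73)    [197 ≡ 51 mod 73]
  = -(73/51)    [QR: 73 ≡ 1 mod 4, sign kept]
  = -(22/51)    [73 ≡ 22 mod 51]
  = (11/51)    [51 ≡ 3 mod 8 ⇒ (2/51) = -1]
  = -(51/11)    [QR: both ≡ 3 mod 4, sign flips]
  = -(7/11)    [51 ≡ 7 mod 11]
  = (11/7)    [QR: both ≡ 3 mod 4, sign flips]
  = (4/7)    [11 ≡ 4 mod 7]
  = (1/7)    [7 ≡ 7 mod 8 ⇒ (2/7)^2 = +1]
  = 1    [(1/7) = 1]
(14420/9319) = 1, and 9319 is prime, so 14420 is a quadratic residue mod 9319.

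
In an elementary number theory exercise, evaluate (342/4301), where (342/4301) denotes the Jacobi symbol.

(342/4301)
  = -(171/4301)    [4301 ≡ 5 mod 8 ⇒ (2/4301) = -1]
  = -(4301/171)    [QR: 4301 ≡ 1 mod 4, sign kept]
  = -(26/171)    [4301 ≡ 26 mod 171]
  = (13/171)    [171 ≡ 3 mod 8 ⇒ (2/171) = -1]
  = (171/13)    [QR: 13 ≡ 1 mod 4, sign kept]
  = (2/13)    [171 ≡ 2 mod 13]
  = -(1/13)    [13 ≡ 5 mod 8 ⇒ (2/13) = -1]
  = -1    [(1/13) = 1]

-1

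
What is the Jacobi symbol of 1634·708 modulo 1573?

By multiplicativity, (1634·708/1573) = (1634/1573)·(708/1573).
First factor (1634/1573):
Reduce the numerator: 1634 ≡ 61 (mod 1573), so (1634/1573) = (61/1573).
61 ≡ 1 (mod 4), so quadratic reciprocity gives (61/1573) = (1573/61). Reduce: 1573 ≡ 48 (mod 61). Now have (48/61).
Factor out 2: 48 = 2^4·3. Since 61 ≡ 5 (mod 8), (2/61) = -1, and (2/61)^4 = +1. Now have (3/61).
61 ≡ 1 (mod 4), so quadratic reciprocity gives (3/61) = (61/3). Reduce: 61 ≡ 1 (mod 3). Now have (1/3).
(1/3) = 1. Collecting the sign factors: 1.
Second factor (708/1573):
Factor out 2: 708 = 2^2·177. Since 1573 ≡ 5 (mod 8), (2/1573) = -1, and (2/1573)^2 = +1. Now have (177/1573).
177 ≡ 1 (mod 4), so quadratic reciprocity gives (177/1573) = (1573/177). Reduce: 1573 ≡ 157 (mod 177). Now have (157/177).
157 ≡ 1 (mod 4), so quadratic reciprocity gives (157/177) = (177/157). Reduce: 177 ≡ 20 (mod 157). Now have (20/157).
Factor out 2: 20 = 2^2·5. Since 157 ≡ 5 (mod 8), (2/157) = -1, and (2/157)^2 = +1. Now have (5/157).
5 ≡ 1 (mod 4), so quadratic reciprocity gives (5/157) = (157/5). Reduce: 157 ≡ 2 (mod 5). Now have (2/5).
Factor out 2: 2 = 2. Since 5 ≡ 5 (mod 8), (2/5) = -1. Now have -(1/5).
(1/5) = 1. Collecting the sign factors: -1.
Product: (1)·(-1) = -1.

-1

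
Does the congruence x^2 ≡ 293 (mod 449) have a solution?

293 ≡ 1 (mod 4), so quadratic reciprocity gives (293|449) = (449|293). Reduce: 449 ≡ 156 (mod 293). Now have (156|293).
Factor out 2: 156 = 2^2·39. Since 293 ≡ 5 (mod 8), (2|293) = -1, and (2|293)^2 = +1. Now have (39|293).
293 ≡ 1 (mod 4), so quadratic reciprocity gives (39|293) = (293|39). Reduce: 293 ≡ 20 (mod 39). Now have (20|39).
Factor out 2: 20 = 2^2·5. Since 39 ≡ 7 (mod 8), (2|39) = +1, and (2|39)^2 = +1. Now have (5|39).
5 ≡ 1 (mod 4), so quadratic reciprocity gives (5|39) = (39|5). Reduce: 39 ≡ 4 (mod 5). Now have (4|5).
Factor out 2: 4 = 2^2. Since 5 ≡ 5 (mod 8), (2|5) = -1, and (2|5)^2 = +1. Now have (1|5).
(1|5) = 1. Collecting the sign factors: 1.
(293|449) = 1, and 449 is prime, so 293 is a quadratic residue mod 449.

yes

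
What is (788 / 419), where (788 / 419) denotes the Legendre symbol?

(788 / 419)
  = (369 / 419)    [788 ≡ 369 mod 419]
  = (419 / 369)    [QR: 369 ≡ 1 mod 4, sign kept]
  = (50 / 369)    [419 ≡ 50 mod 369]
  = (25 / 369)    [369 ≡ 1 mod 8 ⇒ (2 / 369) = +1]
  = (369 / 25)    [QR: 25 ≡ 1 mod 4, sign kept]
  = (19 / 25)    [369 ≡ 19 mod 25]
  = (25 / 19)    [QR: 25 ≡ 1 mod 4, sign kept]
  = (6 / 19)    [25 ≡ 6 mod 19]
  = -(3 / 19)    [19 ≡ 3 mod 8 ⇒ (2 / 19) = -1]
  = (19 / 3)    [QR: both ≡ 3 mod 4, sign flips]
  = (1 / 3)    [19 ≡ 1 mod 3]
  = 1    [(1 / 3) = 1]

1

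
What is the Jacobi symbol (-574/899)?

Pull out -1: (-574/899) = (-1/899)·(574/899). Since 899 ≡ 3 (mod 4), (-1/899) = -1. Now have -(574/899).
Factor out 2: 574 = 2·287. Since 899 ≡ 3 (mod 8), (2/899) = -1. Now have (287/899).
Both 287 ≡ 3 and 899 ≡ 3 (mod 4), so reciprocity gives (287/899) = -(899/287). Reduce: 899 ≡ 38 (mod 287). Now have -(38/287).
Factor out 2: 38 = 2·19. Since 287 ≡ 7 (mod 8), (2/287) = +1. Now have -(19/287).
Both 19 ≡ 3 and 287 ≡ 3 (mod 4), so reciprocity gives (19/287) = -(287/19). Reduce: 287 ≡ 2 (mod 19). Now have (2/19).
Factor out 2: 2 = 2. Since 19 ≡ 3 (mod 8), (2/19) = -1. Now have -(1/19).
(1/19) = 1. Collecting the sign factors: -1.

-1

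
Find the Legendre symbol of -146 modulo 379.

-1

(-146/379)
  = (233/379)    [-146 ≡ 233 mod 379]
  = (379/233)    [QR: 233 ≡ 1 mod 4, sign kept]
  = (146/233)    [379 ≡ 146 mod 233]
  = (73/233)    [233 ≡ 1 mod 8 ⇒ (2/233) = +1]
  = (233/73)    [QR: 73 ≡ 1 mod 4, sign kept]
  = (14/73)    [233 ≡ 14 mod 73]
  = (7/73)    [73 ≡ 1 mod 8 ⇒ (2/73) = +1]
  = (73/7)    [QR: 73 ≡ 1 mod 4, sign kept]
  = (3/7)    [73 ≡ 3 mod 7]
  = -(7/3)    [QR: both ≡ 3 mod 4, sign flips]
  = -(1/3)    [7 ≡ 1 mod 3]
  = -1    [(1/3) = 1]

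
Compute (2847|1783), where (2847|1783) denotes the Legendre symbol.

-1

Reduce the numerator: 2847 ≡ 1064 (mod 1783), so (2847|1783) = (1064|1783).
Factor out 2: 1064 = 2^3·133. Since 1783 ≡ 7 (mod 8), (2|1783) = +1, and (2|1783)^3 = +1. Now have (133|1783).
133 ≡ 1 (mod 4), so quadratic reciprocity gives (133|1783) = (1783|133). Reduce: 1783 ≡ 54 (mod 133). Now have (54|133).
Factor out 2: 54 = 2·27. Since 133 ≡ 5 (mod 8), (2|133) = -1. Now have -(27|133).
133 ≡ 1 (mod 4), so quadratic reciprocity gives (27|133) = (133|27). Reduce: 133 ≡ 25 (mod 27). Now have -(25|27).
25 ≡ 1 (mod 4), so quadratic reciprocity gives (25|27) = (27|25). Reduce: 27 ≡ 2 (mod 25). Now have -(2|25).
Factor out 2: 2 = 2. Since 25 ≡ 1 (mod 8), (2|25) = +1. Now have -(1|25).
(1|25) = 1. Collecting the sign factors: -1.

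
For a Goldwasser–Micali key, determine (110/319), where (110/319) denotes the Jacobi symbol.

(110/319)
  = (55/319)    [319 ≡ 7 mod 8 ⇒ (2/319) = +1]
  = -(319/55)    [QR: both ≡ 3 mod 4, sign flips]
  = -(44/55)    [319 ≡ 44 mod 55]
  = -(11/55)    [55 ≡ 7 mod 8 ⇒ (2/55)^2 = +1]
  = (55/11)    [QR: both ≡ 3 mod 4, sign flips]
  = (0/11)    [55 ≡ 0 mod 11]
  = 0    [numerator 0, gcd > 1]

0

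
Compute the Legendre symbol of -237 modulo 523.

-1

(-237/523)
  = (286/523)    [-237 ≡ 286 mod 523]
  = -(143/523)    [523 ≡ 3 mod 8 ⇒ (2/523) = -1]
  = (523/143)    [QR: both ≡ 3 mod 4, sign flips]
  = (94/143)    [523 ≡ 94 mod 143]
  = (47/143)    [143 ≡ 7 mod 8 ⇒ (2/143) = +1]
  = -(143/47)    [QR: both ≡ 3 mod 4, sign flips]
  = -(2/47)    [143 ≡ 2 mod 47]
  = -(1/47)    [47 ≡ 7 mod 8 ⇒ (2/47) = +1]
  = -1    [(1/47) = 1]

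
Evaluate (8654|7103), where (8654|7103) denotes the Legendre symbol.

-1

(8654|7103)
  = (1551|7103)    [8654 ≡ 1551 mod 7103]
  = -(7103|1551)    [QR: both ≡ 3 mod 4, sign flips]
  = -(899|1551)    [7103 ≡ 899 mod 1551]
  = (1551|899)    [QR: both ≡ 3 mod 4, sign flips]
  = (652|899)    [1551 ≡ 652 mod 899]
  = (163|899)    [899 ≡ 3 mod 8 ⇒ (2|899)^2 = +1]
  = -(899|163)    [QR: both ≡ 3 mod 4, sign flips]
  = -(84|163)    [899 ≡ 84 mod 163]
  = -(21|163)    [163 ≡ 3 mod 8 ⇒ (2|163)^2 = +1]
  = -(163|21)    [QR: 21 ≡ 1 mod 4, sign kept]
  = -(16|21)    [163 ≡ 16 mod 21]
  = -(1|21)    [21 ≡ 5 mod 8 ⇒ (2|21)^4 = +1]
  = -1    [(1|21) = 1]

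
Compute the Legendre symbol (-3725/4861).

-1

Pull out -1: (-3725/4861) = (-1/4861)·(3725/4861). Since 4861 ≡ 1 (mod 4), (-1/4861) = +1. Now have (3725/4861).
3725 ≡ 1 (mod 4), so quadratic reciprocity gives (3725/4861) = (4861/3725). Reduce: 4861 ≡ 1136 (mod 3725). Now have (1136/3725).
Factor out 2: 1136 = 2^4·71. Since 3725 ≡ 5 (mod 8), (2/3725) = -1, and (2/3725)^4 = +1. Now have (71/3725).
3725 ≡ 1 (mod 4), so quadratic reciprocity gives (71/3725) = (3725/71). Reduce: 3725 ≡ 33 (mod 71). Now have (33/71).
33 ≡ 1 (mod 4), so quadratic reciprocity gives (33/71) = (71/33). Reduce: 71 ≡ 5 (mod 33). Now have (5/33).
5 ≡ 1 (mod 4), so quadratic reciprocity gives (5/33) = (33/5). Reduce: 33 ≡ 3 (mod 5). Now have (3/5).
5 ≡ 1 (mod 4), so quadratic reciprocity gives (3/5) = (5/3). Reduce: 5 ≡ 2 (mod 3). Now have (2/3).
Factor out 2: 2 = 2. Since 3 ≡ 3 (mod 8), (2/3) = -1. Now have -(1/3).
(1/3) = 1. Collecting the sign factors: -1.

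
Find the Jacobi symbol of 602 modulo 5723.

Factor out 2: 602 = 2·301. Since 5723 ≡ 3 (mod 8), (2/5723) = -1. Now have -(301/5723).
301 ≡ 1 (mod 4), so quadratic reciprocity gives (301/5723) = (5723/301). Reduce: 5723 ≡ 4 (mod 301). Now have -(4/301).
Factor out 2: 4 = 2^2. Since 301 ≡ 5 (mod 8), (2/301) = -1, and (2/301)^2 = +1. Now have -(1/301).
(1/301) = 1. Collecting the sign factors: -1.

-1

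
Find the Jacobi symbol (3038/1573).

1

(3038/1573)
  = (1465/1573)    [3038 ≡ 1465 mod 1573]
  = (1573/1465)    [QR: 1465 ≡ 1 mod 4, sign kept]
  = (108/1465)    [1573 ≡ 108 mod 1465]
  = (27/1465)    [1465 ≡ 1 mod 8 ⇒ (2/1465)^2 = +1]
  = (1465/27)    [QR: 1465 ≡ 1 mod 4, sign kept]
  = (7/27)    [1465 ≡ 7 mod 27]
  = -(27/7)    [QR: both ≡ 3 mod 4, sign flips]
  = -(6/7)    [27 ≡ 6 mod 7]
  = -(3/7)    [7 ≡ 7 mod 8 ⇒ (2/7) = +1]
  = (7/3)    [QR: both ≡ 3 mod 4, sign flips]
  = (1/3)    [7 ≡ 1 mod 3]
  = 1    [(1/3) = 1]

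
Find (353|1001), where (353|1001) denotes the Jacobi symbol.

1

353 ≡ 1 (mod 4), so quadratic reciprocity gives (353|1001) = (1001|353). Reduce: 1001 ≡ 295 (mod 353). Now have (295|353).
353 ≡ 1 (mod 4), so quadratic reciprocity gives (295|353) = (353|295). Reduce: 353 ≡ 58 (mod 295). Now have (58|295).
Factor out 2: 58 = 2·29. Since 295 ≡ 7 (mod 8), (2|295) = +1. Now have (29|295).
29 ≡ 1 (mod 4), so quadratic reciprocity gives (29|295) = (295|29). Reduce: 295 ≡ 5 (mod 29). Now have (5|29).
5 ≡ 1 (mod 4), so quadratic reciprocity gives (5|29) = (29|5). Reduce: 29 ≡ 4 (mod 5). Now have (4|5).
Factor out 2: 4 = 2^2. Since 5 ≡ 5 (mod 8), (2|5) = -1, and (2|5)^2 = +1. Now have (1|5).
(1|5) = 1. Collecting the sign factors: 1.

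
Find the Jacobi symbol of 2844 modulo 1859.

(2844/1859)
  = (985/1859)    [2844 ≡ 985 mod 1859]
  = (1859/985)    [QR: 985 ≡ 1 mod 4, sign kept]
  = (874/985)    [1859 ≡ 874 mod 985]
  = (437/985)    [985 ≡ 1 mod 8 ⇒ (2/985) = +1]
  = (985/437)    [QR: 437 ≡ 1 mod 4, sign kept]
  = (111/437)    [985 ≡ 111 mod 437]
  = (437/111)    [QR: 437 ≡ 1 mod 4, sign kept]
  = (104/111)    [437 ≡ 104 mod 111]
  = (13/111)    [111 ≡ 7 mod 8 ⇒ (2/111)^3 = +1]
  = (111/13)    [QR: 13 ≡ 1 mod 4, sign kept]
  = (7/13)    [111 ≡ 7 mod 13]
  = (13/7)    [QR: 13 ≡ 1 mod 4, sign kept]
  = (6/7)    [13 ≡ 6 mod 7]
  = (3/7)    [7 ≡ 7 mod 8 ⇒ (2/7) = +1]
  = -(7/3)    [QR: both ≡ 3 mod 4, sign flips]
  = -(1/3)    [7 ≡ 1 mod 3]
  = -1    [(1/3) = 1]

-1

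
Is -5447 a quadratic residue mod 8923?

yes

(-5447|8923)
  = (3476|8923)    [-5447 ≡ 3476 mod 8923]
  = (869|8923)    [8923 ≡ 3 mod 8 ⇒ (2|8923)^2 = +1]
  = (8923|869)    [QR: 869 ≡ 1 mod 4, sign kept]
  = (233|869)    [8923 ≡ 233 mod 869]
  = (869|233)    [QR: 233 ≡ 1 mod 4, sign kept]
  = (170|233)    [869 ≡ 170 mod 233]
  = (85|233)    [233 ≡ 1 mod 8 ⇒ (2|233) = +1]
  = (233|85)    [QR: 85 ≡ 1 mod 4, sign kept]
  = (63|85)    [233 ≡ 63 mod 85]
  = (85|63)    [QR: 85 ≡ 1 mod 4, sign kept]
  = (22|63)    [85 ≡ 22 mod 63]
  = (11|63)    [63 ≡ 7 mod 8 ⇒ (2|63) = +1]
  = -(63|11)    [QR: both ≡ 3 mod 4, sign flips]
  = -(8|11)    [63 ≡ 8 mod 11]
  = (1|11)    [11 ≡ 3 mod 8 ⇒ (2|11)^3 = -1]
  = 1    [(1|11) = 1]
(-5447|8923) = 1, and 8923 is prime, so -5447 is a quadratic residue mod 8923.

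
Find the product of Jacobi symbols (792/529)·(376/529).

1

By multiplicativity, (792·376/529) = (792/529)·(376/529).
First factor (792/529):
Reduce the numerator: 792 ≡ 263 (mod 529), so (792/529) = (263/529).
529 ≡ 1 (mod 4), so quadratic reciprocity gives (263/529) = (529/263). Reduce: 529 ≡ 3 (mod 263). Now have (3/263).
Both 3 ≡ 3 and 263 ≡ 3 (mod 4), so reciprocity gives (3/263) = -(263/3). Reduce: 263 ≡ 2 (mod 3). Now have -(2/3).
Factor out 2: 2 = 2. Since 3 ≡ 3 (mod 8), (2/3) = -1. Now have (1/3).
(1/3) = 1. Collecting the sign factors: 1.
Second factor (376/529):
Factor out 2: 376 = 2^3·47. Since 529 ≡ 1 (mod 8), (2/529) = +1, and (2/529)^3 = +1. Now have (47/529).
529 ≡ 1 (mod 4), so quadratic reciprocity gives (47/529) = (529/47). Reduce: 529 ≡ 12 (mod 47). Now have (12/47).
Factor out 2: 12 = 2^2·3. Since 47 ≡ 7 (mod 8), (2/47) = +1, and (2/47)^2 = +1. Now have (3/47).
Both 3 ≡ 3 and 47 ≡ 3 (mod 4), so reciprocity gives (3/47) = -(47/3). Reduce: 47 ≡ 2 (mod 3). Now have -(2/3).
Factor out 2: 2 = 2. Since 3 ≡ 3 (mod 8), (2/3) = -1. Now have (1/3).
(1/3) = 1. Collecting the sign factors: 1.
Product: (1)·(1) = 1.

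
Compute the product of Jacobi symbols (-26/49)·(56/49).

By multiplicativity, (-26·56/49) = (-26/49)·(56/49).
First factor (-26/49):
(-26/49)
  = (23/49)    [-26 ≡ 23 mod 49]
  = (49/23)    [QR: 49 ≡ 1 mod 4, sign kept]
  = (3/23)    [49 ≡ 3 mod 23]
  = -(23/3)    [QR: both ≡ 3 mod 4, sign flips]
  = -(2/3)    [23 ≡ 2 mod 3]
  = (1/3)    [3 ≡ 3 mod 8 ⇒ (2/3) = -1]
  = 1    [(1/3) = 1]
Second factor (56/49):
(56/49)
  = (7/49)    [56 ≡ 7 mod 49]
  = (49/7)    [QR: 49 ≡ 1 mod 4, sign kept]
  = (0/7)    [49 ≡ 0 mod 7]
  = 0    [numerator 0, gcd > 1]
Product: (1)·(0) = 0.

0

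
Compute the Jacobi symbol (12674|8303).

Reduce the numerator: 12674 ≡ 4371 (mod 8303), so (12674|8303) = (4371|8303).
Both 4371 ≡ 3 and 8303 ≡ 3 (mod 4), so reciprocity gives (4371|8303) = -(8303|4371). Reduce: 8303 ≡ 3932 (mod 4371). Now have -(3932|4371).
Factor out 2: 3932 = 2^2·983. Since 4371 ≡ 3 (mod 8), (2|4371) = -1, and (2|4371)^2 = +1. Now have -(983|4371).
Both 983 ≡ 3 and 4371 ≡ 3 (mod 4), so reciprocity gives (983|4371) = -(4371|983). Reduce: 4371 ≡ 439 (mod 983). Now have (439|983).
Both 439 ≡ 3 and 983 ≡ 3 (mod 4), so reciprocity gives (439|983) = -(983|439). Reduce: 983 ≡ 105 (mod 439). Now have -(105|439).
105 ≡ 1 (mod 4), so quadratic reciprocity gives (105|439) = (439|105). Reduce: 439 ≡ 19 (mod 105). Now have -(19|105).
105 ≡ 1 (mod 4), so quadratic reciprocity gives (19|105) = (105|19). Reduce: 105 ≡ 10 (mod 19). Now have -(10|19).
Factor out 2: 10 = 2·5. Since 19 ≡ 3 (mod 8), (2|19) = -1. Now have (5|19).
5 ≡ 1 (mod 4), so quadratic reciprocity gives (5|19) = (19|5). Reduce: 19 ≡ 4 (mod 5). Now have (4|5).
Factor out 2: 4 = 2^2. Since 5 ≡ 5 (mod 8), (2|5) = -1, and (2|5)^2 = +1. Now have (1|5).
(1|5) = 1. Collecting the sign factors: 1.

1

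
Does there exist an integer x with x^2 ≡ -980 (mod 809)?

(-980|809)
  = (638|809)    [-980 ≡ 638 mod 809]
  = (319|809)    [809 ≡ 1 mod 8 ⇒ (2|809) = +1]
  = (809|319)    [QR: 809 ≡ 1 mod 4, sign kept]
  = (171|319)    [809 ≡ 171 mod 319]
  = -(319|171)    [QR: both ≡ 3 mod 4, sign flips]
  = -(148|171)    [319 ≡ 148 mod 171]
  = -(37|171)    [171 ≡ 3 mod 8 ⇒ (2|171)^2 = +1]
  = -(171|37)    [QR: 37 ≡ 1 mod 4, sign kept]
  = -(23|37)    [171 ≡ 23 mod 37]
  = -(37|23)    [QR: 37 ≡ 1 mod 4, sign kept]
  = -(14|23)    [37 ≡ 14 mod 23]
  = -(7|23)    [23 ≡ 7 mod 8 ⇒ (2|23) = +1]
  = (23|7)    [QR: both ≡ 3 mod 4, sign flips]
  = (2|7)    [23 ≡ 2 mod 7]
  = (1|7)    [7 ≡ 7 mod 8 ⇒ (2|7) = +1]
  = 1    [(1|7) = 1]
(-980|809) = 1, and 809 is prime, so -980 is a quadratic residue mod 809.

yes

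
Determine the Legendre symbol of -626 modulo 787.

(-626/787)
  = (161/787)    [-626 ≡ 161 mod 787]
  = (787/161)    [QR: 161 ≡ 1 mod 4, sign kept]
  = (143/161)    [787 ≡ 143 mod 161]
  = (161/143)    [QR: 161 ≡ 1 mod 4, sign kept]
  = (18/143)    [161 ≡ 18 mod 143]
  = (9/143)    [143 ≡ 7 mod 8 ⇒ (2/143) = +1]
  = (143/9)    [QR: 9 ≡ 1 mod 4, sign kept]
  = (8/9)    [143 ≡ 8 mod 9]
  = (1/9)    [9 ≡ 1 mod 8 ⇒ (2/9)^3 = +1]
  = 1    [(1/9) = 1]

1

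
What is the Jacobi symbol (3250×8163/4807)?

-1

By multiplicativity, (3250·8163/4807) = (3250/4807)·(8163/4807).
First factor (3250/4807):
(3250/4807)
  = (1625/4807)    [4807 ≡ 7 mod 8 ⇒ (2/4807) = +1]
  = (4807/1625)    [QR: 1625 ≡ 1 mod 4, sign kept]
  = (1557/1625)    [4807 ≡ 1557 mod 1625]
  = (1625/1557)    [QR: 1557 ≡ 1 mod 4, sign kept]
  = (68/1557)    [1625 ≡ 68 mod 1557]
  = (17/1557)    [1557 ≡ 5 mod 8 ⇒ (2/1557)^2 = +1]
  = (1557/17)    [QR: 17 ≡ 1 mod 4, sign kept]
  = (10/17)    [1557 ≡ 10 mod 17]
  = (5/17)    [17 ≡ 1 mod 8 ⇒ (2/17) = +1]
  = (17/5)    [QR: 5 ≡ 1 mod 4, sign kept]
  = (2/5)    [17 ≡ 2 mod 5]
  = -(1/5)    [5 ≡ 5 mod 8 ⇒ (2/5) = -1]
  = -1    [(1/5) = 1]
Second factor (8163/4807):
(8163/4807)
  = (3356/4807)    [8163 ≡ 3356 mod 4807]
  = (839/4807)    [4807 ≡ 7 mod 8 ⇒ (2/4807)^2 = +1]
  = -(4807/839)    [QR: both ≡ 3 mod 4, sign flips]
  = -(612/839)    [4807 ≡ 612 mod 839]
  = -(153/839)    [839 ≡ 7 mod 8 ⇒ (2/839)^2 = +1]
  = -(839/153)    [QR: 153 ≡ 1 mod 4, sign kept]
  = -(74/153)    [839 ≡ 74 mod 153]
  = -(37/153)    [153 ≡ 1 mod 8 ⇒ (2/153) = +1]
  = -(153/37)    [QR: 37 ≡ 1 mod 4, sign kept]
  = -(5/37)    [153 ≡ 5 mod 37]
  = -(37/5)    [QR: 5 ≡ 1 mod 4, sign kept]
  = -(2/5)    [37 ≡ 2 mod 5]
  = (1/5)    [5 ≡ 5 mod 8 ⇒ (2/5) = -1]
  = 1    [(1/5) = 1]
Product: (-1)·(1) = -1.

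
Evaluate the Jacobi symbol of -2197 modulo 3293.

1

Reduce the numerator: -2197 ≡ 1096 (mod 3293), so (-2197/3293) = (1096/3293).
Factor out 2: 1096 = 2^3·137. Since 3293 ≡ 5 (mod 8), (2/3293) = -1, and (2/3293)^3 = -1. Now have -(137/3293).
137 ≡ 1 (mod 4), so quadratic reciprocity gives (137/3293) = (3293/137). Reduce: 3293 ≡ 5 (mod 137). Now have -(5/137).
5 ≡ 1 (mod 4), so quadratic reciprocity gives (5/137) = (137/5). Reduce: 137 ≡ 2 (mod 5). Now have -(2/5).
Factor out 2: 2 = 2. Since 5 ≡ 5 (mod 8), (2/5) = -1. Now have (1/5).
(1/5) = 1. Collecting the sign factors: 1.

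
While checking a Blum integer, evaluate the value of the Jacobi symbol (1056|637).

1

(1056|637)
  = (419|637)    [1056 ≡ 419 mod 637]
  = (637|419)    [QR: 637 ≡ 1 mod 4, sign kept]
  = (218|419)    [637 ≡ 218 mod 419]
  = -(109|419)    [419 ≡ 3 mod 8 ⇒ (2|419) = -1]
  = -(419|109)    [QR: 109 ≡ 1 mod 4, sign kept]
  = -(92|109)    [419 ≡ 92 mod 109]
  = -(23|109)    [109 ≡ 5 mod 8 ⇒ (2|109)^2 = +1]
  = -(109|23)    [QR: 109 ≡ 1 mod 4, sign kept]
  = -(17|23)    [109 ≡ 17 mod 23]
  = -(23|17)    [QR: 17 ≡ 1 mod 4, sign kept]
  = -(6|17)    [23 ≡ 6 mod 17]
  = -(3|17)    [17 ≡ 1 mod 8 ⇒ (2|17) = +1]
  = -(17|3)    [QR: 17 ≡ 1 mod 4, sign kept]
  = -(2|3)    [17 ≡ 2 mod 3]
  = (1|3)    [3 ≡ 3 mod 8 ⇒ (2|3) = -1]
  = 1    [(1|3) = 1]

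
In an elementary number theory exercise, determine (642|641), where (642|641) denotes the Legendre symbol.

Reduce the numerator: 642 ≡ 1 (mod 641), so (642|641) = (1|641).
(1|641) = 1. Collecting the sign factors: 1.

1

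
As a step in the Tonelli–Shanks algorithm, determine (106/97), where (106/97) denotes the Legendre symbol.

1

Reduce the numerator: 106 ≡ 9 (mod 97), so (106/97) = (9/97).
9 ≡ 1 (mod 4), so quadratic reciprocity gives (9/97) = (97/9). Reduce: 97 ≡ 7 (mod 9). Now have (7/9).
9 ≡ 1 (mod 4), so quadratic reciprocity gives (7/9) = (9/7). Reduce: 9 ≡ 2 (mod 7). Now have (2/7).
Factor out 2: 2 = 2. Since 7 ≡ 7 (mod 8), (2/7) = +1. Now have (1/7).
(1/7) = 1. Collecting the sign factors: 1.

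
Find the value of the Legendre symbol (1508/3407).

-1

(1508/3407)
  = (377/3407)    [3407 ≡ 7 mod 8 ⇒ (2/3407)^2 = +1]
  = (3407/377)    [QR: 377 ≡ 1 mod 4, sign kept]
  = (14/377)    [3407 ≡ 14 mod 377]
  = (7/377)    [377 ≡ 1 mod 8 ⇒ (2/377) = +1]
  = (377/7)    [QR: 377 ≡ 1 mod 4, sign kept]
  = (6/7)    [377 ≡ 6 mod 7]
  = (3/7)    [7 ≡ 7 mod 8 ⇒ (2/7) = +1]
  = -(7/3)    [QR: both ≡ 3 mod 4, sign flips]
  = -(1/3)    [7 ≡ 1 mod 3]
  = -1    [(1/3) = 1]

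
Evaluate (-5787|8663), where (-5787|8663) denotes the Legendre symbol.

Reduce the numerator: -5787 ≡ 2876 (mod 8663), so (-5787|8663) = (2876|8663).
Factor out 2: 2876 = 2^2·719. Since 8663 ≡ 7 (mod 8), (2|8663) = +1, and (2|8663)^2 = +1. Now have (719|8663).
Both 719 ≡ 3 and 8663 ≡ 3 (mod 4), so reciprocity gives (719|8663) = -(8663|719). Reduce: 8663 ≡ 35 (mod 719). Now have -(35|719).
Both 35 ≡ 3 and 719 ≡ 3 (mod 4), so reciprocity gives (35|719) = -(719|35). Reduce: 719 ≡ 19 (mod 35). Now have (19|35).
Both 19 ≡ 3 and 35 ≡ 3 (mod 4), so reciprocity gives (19|35) = -(35|19). Reduce: 35 ≡ 16 (mod 19). Now have -(16|19).
Factor out 2: 16 = 2^4. Since 19 ≡ 3 (mod 8), (2|19) = -1, and (2|19)^4 = +1. Now have -(1|19).
(1|19) = 1. Collecting the sign factors: -1.

-1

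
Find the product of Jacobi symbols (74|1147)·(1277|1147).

By multiplicativity, (74·1277|1147) = (74|1147)·(1277|1147).
First factor (74|1147):
(74|1147)
  = -(37|1147)    [1147 ≡ 3 mod 8 ⇒ (2|1147) = -1]
  = -(1147|37)    [QR: 37 ≡ 1 mod 4, sign kept]
  = -(0|37)    [1147 ≡ 0 mod 37]
  = 0    [numerator 0, gcd > 1]
Second factor (1277|1147):
(1277|1147)
  = (130|1147)    [1277 ≡ 130 mod 1147]
  = -(65|1147)    [1147 ≡ 3 mod 8 ⇒ (2|1147) = -1]
  = -(1147|65)    [QR: 65 ≡ 1 mod 4, sign kept]
  = -(42|65)    [1147 ≡ 42 mod 65]
  = -(21|65)    [65 ≡ 1 mod 8 ⇒ (2|65) = +1]
  = -(65|21)    [QR: 21 ≡ 1 mod 4, sign kept]
  = -(2|21)    [65 ≡ 2 mod 21]
  = (1|21)    [21 ≡ 5 mod 8 ⇒ (2|21) = -1]
  = 1    [(1|21) = 1]
Product: (0)·(1) = 0.

0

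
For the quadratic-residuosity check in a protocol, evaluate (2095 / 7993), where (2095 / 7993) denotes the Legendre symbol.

(2095 / 7993)
  = (7993 / 2095)    [QR: 7993 ≡ 1 mod 4, sign kept]
  = (1708 / 2095)    [7993 ≡ 1708 mod 2095]
  = (427 / 2095)    [2095 ≡ 7 mod 8 ⇒ (2 / 2095)^2 = +1]
  = -(2095 / 427)    [QR: both ≡ 3 mod 4, sign flips]
  = -(387 / 427)    [2095 ≡ 387 mod 427]
  = (427 / 387)    [QR: both ≡ 3 mod 4, sign flips]
  = (40 / 387)    [427 ≡ 40 mod 387]
  = -(5 / 387)    [387 ≡ 3 mod 8 ⇒ (2 / 387)^3 = -1]
  = -(387 / 5)    [QR: 5 ≡ 1 mod 4, sign kept]
  = -(2 / 5)    [387 ≡ 2 mod 5]
  = (1 / 5)    [5 ≡ 5 mod 8 ⇒ (2 / 5) = -1]
  = 1    [(1 / 5) = 1]

1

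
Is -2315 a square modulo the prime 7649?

Pull out -1: (-2315/7649) = (-1/7649)·(2315/7649). Since 7649 ≡ 1 (mod 4), (-1/7649) = +1. Now have (2315/7649).
7649 ≡ 1 (mod 4), so quadratic reciprocity gives (2315/7649) = (7649/2315). Reduce: 7649 ≡ 704 (mod 2315). Now have (704/2315).
Factor out 2: 704 = 2^6·11. Since 2315 ≡ 3 (mod 8), (2/2315) = -1, and (2/2315)^6 = +1. Now have (11/2315).
Both 11 ≡ 3 and 2315 ≡ 3 (mod 4), so reciprocity gives (11/2315) = -(2315/11). Reduce: 2315 ≡ 5 (mod 11). Now have -(5/11).
5 ≡ 1 (mod 4), so quadratic reciprocity gives (5/11) = (11/5). Reduce: 11 ≡ 1 (mod 5). Now have -(1/5).
(1/5) = 1. Collecting the sign factors: -1.
The Legendre symbol is -1, so x^2 ≡ -2315 (mod 7649) has no solution.

no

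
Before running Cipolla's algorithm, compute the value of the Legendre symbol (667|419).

Reduce the numerator: 667 ≡ 248 (mod 419), so (667|419) = (248|419).
Factor out 2: 248 = 2^3·31. Since 419 ≡ 3 (mod 8), (2|419) = -1, and (2|419)^3 = -1. Now have -(31|419).
Both 31 ≡ 3 and 419 ≡ 3 (mod 4), so reciprocity gives (31|419) = -(419|31). Reduce: 419 ≡ 16 (mod 31). Now have (16|31).
Factor out 2: 16 = 2^4. Since 31 ≡ 7 (mod 8), (2|31) = +1, and (2|31)^4 = +1. Now have (1|31).
(1|31) = 1. Collecting the sign factors: 1.

1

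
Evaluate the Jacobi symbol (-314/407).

Pull out -1: (-314/407) = (-1/407)·(314/407). Since 407 ≡ 3 (mod 4), (-1/407) = -1. Now have -(314/407).
Factor out 2: 314 = 2·157. Since 407 ≡ 7 (mod 8), (2/407) = +1. Now have -(157/407).
157 ≡ 1 (mod 4), so quadratic reciprocity gives (157/407) = (407/157). Reduce: 407 ≡ 93 (mod 157). Now have -(93/157).
93 ≡ 1 (mod 4), so quadratic reciprocity gives (93/157) = (157/93). Reduce: 157 ≡ 64 (mod 93). Now have -(64/93).
Factor out 2: 64 = 2^6. Since 93 ≡ 5 (mod 8), (2/93) = -1, and (2/93)^6 = +1. Now have -(1/93).
(1/93) = 1. Collecting the sign factors: -1.

-1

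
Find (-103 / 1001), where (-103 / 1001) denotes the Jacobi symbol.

-1

Reduce the numerator: -103 ≡ 898 (mod 1001), so (-103 / 1001) = (898 / 1001).
Factor out 2: 898 = 2·449. Since 1001 ≡ 1 (mod 8), (2 / 1001) = +1. Now have (449 / 1001).
449 ≡ 1 (mod 4), so quadratic reciprocity gives (449 / 1001) = (1001 / 449). Reduce: 1001 ≡ 103 (mod 449). Now have (103 / 449).
449 ≡ 1 (mod 4), so quadratic reciprocity gives (103 / 449) = (449 / 103). Reduce: 449 ≡ 37 (mod 103). Now have (37 / 103).
37 ≡ 1 (mod 4), so quadratic reciprocity gives (37 / 103) = (103 / 37). Reduce: 103 ≡ 29 (mod 37). Now have (29 / 37).
29 ≡ 1 (mod 4), so quadratic reciprocity gives (29 / 37) = (37 / 29). Reduce: 37 ≡ 8 (mod 29). Now have (8 / 29).
Factor out 2: 8 = 2^3. Since 29 ≡ 5 (mod 8), (2 / 29) = -1, and (2 / 29)^3 = -1. Now have -(1 / 29).
(1 / 29) = 1. Collecting the sign factors: -1.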